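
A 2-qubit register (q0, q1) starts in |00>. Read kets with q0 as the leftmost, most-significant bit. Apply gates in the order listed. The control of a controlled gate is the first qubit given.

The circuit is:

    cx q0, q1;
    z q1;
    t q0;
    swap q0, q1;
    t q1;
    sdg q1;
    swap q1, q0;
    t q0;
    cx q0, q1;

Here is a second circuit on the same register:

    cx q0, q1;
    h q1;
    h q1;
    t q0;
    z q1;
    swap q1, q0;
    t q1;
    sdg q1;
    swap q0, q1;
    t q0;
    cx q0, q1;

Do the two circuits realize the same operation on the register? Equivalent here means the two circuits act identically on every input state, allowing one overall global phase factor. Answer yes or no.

Yes, they are equivalent — the unitaries differ by at most a global phase.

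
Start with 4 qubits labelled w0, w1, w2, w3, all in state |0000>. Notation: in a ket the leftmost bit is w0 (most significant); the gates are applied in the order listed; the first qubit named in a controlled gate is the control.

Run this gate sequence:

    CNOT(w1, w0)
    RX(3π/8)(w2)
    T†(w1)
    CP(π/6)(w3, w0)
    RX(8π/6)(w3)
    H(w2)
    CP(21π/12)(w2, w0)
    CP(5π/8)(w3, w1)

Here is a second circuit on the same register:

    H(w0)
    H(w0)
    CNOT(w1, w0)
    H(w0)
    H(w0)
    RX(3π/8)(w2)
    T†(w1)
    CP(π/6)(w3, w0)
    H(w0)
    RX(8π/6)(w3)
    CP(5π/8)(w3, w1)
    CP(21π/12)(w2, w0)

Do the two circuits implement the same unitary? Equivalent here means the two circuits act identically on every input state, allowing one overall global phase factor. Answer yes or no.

No — the two circuits implement different unitaries, even allowing a global phase.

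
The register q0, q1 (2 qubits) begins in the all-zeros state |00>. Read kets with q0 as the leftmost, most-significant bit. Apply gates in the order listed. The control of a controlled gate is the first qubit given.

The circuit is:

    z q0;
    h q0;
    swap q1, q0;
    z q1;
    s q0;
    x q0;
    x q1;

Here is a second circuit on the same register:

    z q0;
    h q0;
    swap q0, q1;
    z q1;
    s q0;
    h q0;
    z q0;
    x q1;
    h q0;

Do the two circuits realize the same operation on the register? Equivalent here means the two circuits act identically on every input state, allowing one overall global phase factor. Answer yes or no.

Yes: on every input state the two circuits agree up to one overall phase factor.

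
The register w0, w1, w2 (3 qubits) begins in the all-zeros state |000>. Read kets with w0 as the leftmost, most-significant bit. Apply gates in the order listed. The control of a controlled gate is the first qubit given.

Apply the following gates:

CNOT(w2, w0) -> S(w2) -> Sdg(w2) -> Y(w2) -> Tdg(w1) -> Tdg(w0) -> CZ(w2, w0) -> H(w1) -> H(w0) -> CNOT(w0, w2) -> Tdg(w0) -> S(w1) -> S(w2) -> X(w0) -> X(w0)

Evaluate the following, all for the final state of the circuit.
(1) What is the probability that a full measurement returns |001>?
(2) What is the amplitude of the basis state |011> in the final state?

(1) The probability of measuring |001> is 1/4.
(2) |011> carries amplitude -I/2 in the final state.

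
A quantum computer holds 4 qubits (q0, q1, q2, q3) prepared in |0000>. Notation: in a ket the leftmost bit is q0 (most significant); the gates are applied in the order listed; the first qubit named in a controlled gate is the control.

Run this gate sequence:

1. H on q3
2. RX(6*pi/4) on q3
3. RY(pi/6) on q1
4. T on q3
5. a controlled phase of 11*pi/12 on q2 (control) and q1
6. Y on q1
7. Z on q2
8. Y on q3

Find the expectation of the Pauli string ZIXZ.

The observable ZIXZ averages to 0.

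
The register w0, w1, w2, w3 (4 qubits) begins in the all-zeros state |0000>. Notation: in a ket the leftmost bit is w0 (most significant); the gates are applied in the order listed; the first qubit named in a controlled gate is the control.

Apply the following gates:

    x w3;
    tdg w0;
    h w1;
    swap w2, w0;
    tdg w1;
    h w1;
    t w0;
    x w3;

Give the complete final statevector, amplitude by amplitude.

The resulting statevector has amplitude 1/2 - exp(3*I*pi/4)/2 on |0000>, 1/2 + exp(3*I*pi/4)/2 on |0100>, and 0 on every other basis state.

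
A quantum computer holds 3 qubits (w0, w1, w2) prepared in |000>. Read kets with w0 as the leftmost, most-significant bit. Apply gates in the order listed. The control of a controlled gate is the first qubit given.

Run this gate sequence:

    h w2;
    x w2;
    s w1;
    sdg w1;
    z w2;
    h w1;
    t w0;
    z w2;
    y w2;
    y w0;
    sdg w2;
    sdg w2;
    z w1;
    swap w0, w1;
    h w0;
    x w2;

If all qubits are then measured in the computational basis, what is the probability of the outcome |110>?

Outcome |110> occurs with probability 1/2. Key observation: the block from step 3 through step 4 cancels to the identity and can be dropped.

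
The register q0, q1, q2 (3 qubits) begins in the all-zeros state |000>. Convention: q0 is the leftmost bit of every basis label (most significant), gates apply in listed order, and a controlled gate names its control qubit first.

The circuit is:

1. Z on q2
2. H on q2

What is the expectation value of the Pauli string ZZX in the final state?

In the final state, ZZX has expectation 1.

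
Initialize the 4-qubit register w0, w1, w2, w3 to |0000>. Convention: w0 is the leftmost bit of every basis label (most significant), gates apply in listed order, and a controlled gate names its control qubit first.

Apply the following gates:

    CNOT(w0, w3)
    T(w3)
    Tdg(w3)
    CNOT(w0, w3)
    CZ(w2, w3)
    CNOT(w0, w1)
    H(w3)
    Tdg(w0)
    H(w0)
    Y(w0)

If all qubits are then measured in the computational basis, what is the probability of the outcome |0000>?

A full measurement returns |0000> with probability 1/4.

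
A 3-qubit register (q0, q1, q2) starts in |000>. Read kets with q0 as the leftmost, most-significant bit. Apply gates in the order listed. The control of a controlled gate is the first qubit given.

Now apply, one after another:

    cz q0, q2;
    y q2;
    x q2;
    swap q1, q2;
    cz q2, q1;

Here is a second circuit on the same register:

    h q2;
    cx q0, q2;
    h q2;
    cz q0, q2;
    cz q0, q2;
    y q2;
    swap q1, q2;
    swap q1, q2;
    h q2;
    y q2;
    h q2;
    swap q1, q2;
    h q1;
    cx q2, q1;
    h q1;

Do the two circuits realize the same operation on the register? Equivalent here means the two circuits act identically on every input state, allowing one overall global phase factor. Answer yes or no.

No: there is an input state on which the two circuits produce genuinely different outputs (not merely differing by a phase).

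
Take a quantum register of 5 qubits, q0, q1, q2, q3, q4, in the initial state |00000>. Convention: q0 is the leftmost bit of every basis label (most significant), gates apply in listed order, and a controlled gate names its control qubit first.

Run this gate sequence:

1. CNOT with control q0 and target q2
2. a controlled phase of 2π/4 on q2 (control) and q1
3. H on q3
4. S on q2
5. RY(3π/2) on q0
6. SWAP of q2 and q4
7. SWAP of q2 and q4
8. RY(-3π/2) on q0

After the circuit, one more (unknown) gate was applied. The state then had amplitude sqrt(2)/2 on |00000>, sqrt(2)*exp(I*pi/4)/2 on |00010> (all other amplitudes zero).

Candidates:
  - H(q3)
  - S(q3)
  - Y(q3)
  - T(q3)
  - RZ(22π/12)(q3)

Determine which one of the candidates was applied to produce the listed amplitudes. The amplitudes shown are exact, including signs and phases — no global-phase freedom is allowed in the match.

The unique candidate consistent with the amplitudes is T(q3). Key observation: the block from step 5 through step 8 cancels to the identity and can be dropped.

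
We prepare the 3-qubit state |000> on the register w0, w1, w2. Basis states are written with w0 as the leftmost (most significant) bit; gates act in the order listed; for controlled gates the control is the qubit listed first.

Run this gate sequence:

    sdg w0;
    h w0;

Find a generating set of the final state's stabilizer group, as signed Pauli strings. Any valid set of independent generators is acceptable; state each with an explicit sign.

The final state is stabilized by the group generated by +XII, +IZI, +IIZ; other independent generating sets are equally valid.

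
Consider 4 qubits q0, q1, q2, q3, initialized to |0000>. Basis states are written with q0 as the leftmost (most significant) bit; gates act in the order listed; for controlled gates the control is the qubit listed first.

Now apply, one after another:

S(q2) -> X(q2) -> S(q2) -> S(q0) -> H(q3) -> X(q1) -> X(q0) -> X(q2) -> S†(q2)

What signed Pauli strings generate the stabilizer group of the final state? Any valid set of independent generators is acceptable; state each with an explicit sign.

The final state is stabilized by the group generated by +IIIX, -ZIII, -IZII, +IIZI; other independent generating sets are equally valid.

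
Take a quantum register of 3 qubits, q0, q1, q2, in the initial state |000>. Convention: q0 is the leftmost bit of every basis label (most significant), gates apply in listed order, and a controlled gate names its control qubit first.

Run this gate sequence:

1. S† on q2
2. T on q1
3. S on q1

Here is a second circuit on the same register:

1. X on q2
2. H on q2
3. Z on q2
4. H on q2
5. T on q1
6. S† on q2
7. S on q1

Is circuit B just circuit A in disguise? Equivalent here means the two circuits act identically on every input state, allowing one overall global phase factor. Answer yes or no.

Yes, they are equivalent — the unitaries differ by at most a global phase.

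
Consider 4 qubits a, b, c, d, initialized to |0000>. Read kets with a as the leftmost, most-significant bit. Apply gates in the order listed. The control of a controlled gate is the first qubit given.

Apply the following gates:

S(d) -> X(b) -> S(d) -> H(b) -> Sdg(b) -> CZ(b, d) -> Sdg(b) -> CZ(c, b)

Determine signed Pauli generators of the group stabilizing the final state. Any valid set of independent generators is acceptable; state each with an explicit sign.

One valid set of independent stabilizer generators is +IXII, +ZIII, +IIZI, +IIIZ (any independent generating set of the same group is equally correct).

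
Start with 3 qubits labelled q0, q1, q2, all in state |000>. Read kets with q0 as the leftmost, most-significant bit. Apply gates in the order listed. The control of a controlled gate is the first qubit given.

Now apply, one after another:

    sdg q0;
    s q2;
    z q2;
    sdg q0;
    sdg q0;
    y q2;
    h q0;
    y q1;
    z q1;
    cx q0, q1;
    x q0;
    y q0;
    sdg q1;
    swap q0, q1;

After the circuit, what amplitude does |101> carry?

The final state's coefficient on |101> equals -sqrt(2)/2.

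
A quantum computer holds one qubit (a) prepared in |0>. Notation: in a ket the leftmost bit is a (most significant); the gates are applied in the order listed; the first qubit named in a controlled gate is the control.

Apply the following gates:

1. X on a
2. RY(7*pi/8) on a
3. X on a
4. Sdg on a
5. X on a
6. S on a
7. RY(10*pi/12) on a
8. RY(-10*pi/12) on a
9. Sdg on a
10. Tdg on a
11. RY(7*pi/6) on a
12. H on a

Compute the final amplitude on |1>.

|1> carries amplitude -sqrt(3)*I*sin(7*pi/16)/2 - exp(-I*pi/4)*cos(7*pi/16)/2 in the final state.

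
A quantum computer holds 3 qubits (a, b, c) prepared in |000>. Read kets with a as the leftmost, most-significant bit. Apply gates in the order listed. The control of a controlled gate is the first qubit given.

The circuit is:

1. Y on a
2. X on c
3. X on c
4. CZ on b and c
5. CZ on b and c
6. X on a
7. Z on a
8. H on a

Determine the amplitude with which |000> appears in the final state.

|000> carries amplitude sqrt(2)*I/2 in the final state. Key observation: gates 4-5 undo each other exactly, leaving only the rest of the circuit to track.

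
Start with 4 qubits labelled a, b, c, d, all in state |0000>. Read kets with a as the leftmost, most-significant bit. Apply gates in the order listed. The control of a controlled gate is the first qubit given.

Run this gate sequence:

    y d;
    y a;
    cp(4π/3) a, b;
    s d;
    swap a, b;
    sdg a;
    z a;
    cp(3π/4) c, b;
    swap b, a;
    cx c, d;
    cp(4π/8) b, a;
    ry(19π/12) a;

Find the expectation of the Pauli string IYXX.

In the final state, IYXX has expectation 0.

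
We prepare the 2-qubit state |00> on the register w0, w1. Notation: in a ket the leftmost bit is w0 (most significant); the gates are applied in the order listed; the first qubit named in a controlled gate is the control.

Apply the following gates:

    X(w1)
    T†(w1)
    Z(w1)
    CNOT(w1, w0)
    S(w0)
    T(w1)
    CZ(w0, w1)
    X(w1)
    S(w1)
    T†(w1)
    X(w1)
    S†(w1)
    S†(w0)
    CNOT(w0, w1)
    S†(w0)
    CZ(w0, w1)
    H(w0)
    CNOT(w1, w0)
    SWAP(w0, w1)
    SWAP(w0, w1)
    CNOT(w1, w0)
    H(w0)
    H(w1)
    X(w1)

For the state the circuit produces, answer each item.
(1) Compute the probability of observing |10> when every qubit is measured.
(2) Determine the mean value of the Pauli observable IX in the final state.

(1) Outcome |10> occurs with probability 1/2.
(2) In the final state, IX has expectation 1.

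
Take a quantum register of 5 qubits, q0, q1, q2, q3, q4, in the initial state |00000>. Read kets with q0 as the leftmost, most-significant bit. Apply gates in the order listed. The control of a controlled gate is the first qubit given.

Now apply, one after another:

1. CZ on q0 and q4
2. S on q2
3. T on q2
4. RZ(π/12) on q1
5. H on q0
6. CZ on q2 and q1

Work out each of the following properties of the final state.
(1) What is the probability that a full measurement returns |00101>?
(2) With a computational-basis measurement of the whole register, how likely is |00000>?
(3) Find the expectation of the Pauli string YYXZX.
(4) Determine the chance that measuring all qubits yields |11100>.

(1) Outcome |00101> occurs with probability 0.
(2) A full measurement returns |00000> with probability 1/2.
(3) In the final state, YYXZX has expectation 0.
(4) A full measurement returns |11100> with probability 0.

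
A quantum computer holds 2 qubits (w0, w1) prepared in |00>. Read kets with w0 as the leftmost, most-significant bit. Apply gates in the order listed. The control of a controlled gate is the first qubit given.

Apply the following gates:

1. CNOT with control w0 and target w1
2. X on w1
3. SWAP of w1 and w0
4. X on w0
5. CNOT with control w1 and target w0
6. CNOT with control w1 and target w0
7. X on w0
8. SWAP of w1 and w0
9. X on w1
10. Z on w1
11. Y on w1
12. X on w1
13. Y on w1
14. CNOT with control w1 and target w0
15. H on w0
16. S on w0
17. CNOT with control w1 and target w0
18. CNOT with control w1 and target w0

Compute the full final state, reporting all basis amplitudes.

The resulting statevector has amplitude 0 on |00>, -sqrt(2)/2 on |01>, 0 on |10>, sqrt(2)*I/2 on |11>.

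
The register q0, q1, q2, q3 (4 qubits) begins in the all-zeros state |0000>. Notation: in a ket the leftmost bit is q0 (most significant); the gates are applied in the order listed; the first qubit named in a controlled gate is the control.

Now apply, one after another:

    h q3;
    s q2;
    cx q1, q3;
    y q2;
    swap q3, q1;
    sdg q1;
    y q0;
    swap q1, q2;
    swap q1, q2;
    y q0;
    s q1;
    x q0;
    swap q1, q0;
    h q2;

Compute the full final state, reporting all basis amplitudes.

The final amplitudes are I/2 on |0100>, -I/2 on |0110>, I/2 on |1100>, -I/2 on |1110>, and 0 on every other basis state. Key observation: steps 6-11 multiply out to the identity, so the circuit reduces to the remaining gates.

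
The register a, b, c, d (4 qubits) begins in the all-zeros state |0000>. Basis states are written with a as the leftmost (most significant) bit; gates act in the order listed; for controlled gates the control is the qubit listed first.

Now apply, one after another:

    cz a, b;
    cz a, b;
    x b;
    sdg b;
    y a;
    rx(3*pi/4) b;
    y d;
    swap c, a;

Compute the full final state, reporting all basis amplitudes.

The final amplitudes are sqrt(sqrt(2) + 2)/2 on |0011>, I*sqrt(2 - sqrt(2))/2 on |0111>, and 0 on every other basis state. Key observation: the block from step 1 through step 2 cancels to the identity and can be dropped.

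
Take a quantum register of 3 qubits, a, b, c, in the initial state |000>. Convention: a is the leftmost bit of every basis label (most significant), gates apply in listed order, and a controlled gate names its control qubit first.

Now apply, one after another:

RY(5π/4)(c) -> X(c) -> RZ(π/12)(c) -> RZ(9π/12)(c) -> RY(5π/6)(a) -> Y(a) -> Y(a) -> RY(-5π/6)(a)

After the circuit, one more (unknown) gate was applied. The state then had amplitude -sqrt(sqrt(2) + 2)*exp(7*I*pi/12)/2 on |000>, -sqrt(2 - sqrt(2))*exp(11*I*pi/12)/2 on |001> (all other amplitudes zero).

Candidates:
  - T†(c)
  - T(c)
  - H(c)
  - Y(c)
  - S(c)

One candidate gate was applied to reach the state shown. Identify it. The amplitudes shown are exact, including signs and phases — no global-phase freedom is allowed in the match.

The applied gate was S(c).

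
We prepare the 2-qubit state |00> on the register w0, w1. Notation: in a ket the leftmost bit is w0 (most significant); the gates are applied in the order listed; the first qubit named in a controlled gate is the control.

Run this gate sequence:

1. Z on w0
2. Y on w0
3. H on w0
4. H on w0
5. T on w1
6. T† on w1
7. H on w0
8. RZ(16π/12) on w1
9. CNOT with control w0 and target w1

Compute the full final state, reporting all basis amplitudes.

After the circuit, the state carries amplitude -sqrt(2)*exp(5*I*pi/6)/2 on |00>, 0 on |01>, 0 on |10>, sqrt(2)*exp(5*I*pi/6)/2 on |11>. Key observation: the block from step 4 through step 7 cancels to the identity and can be dropped.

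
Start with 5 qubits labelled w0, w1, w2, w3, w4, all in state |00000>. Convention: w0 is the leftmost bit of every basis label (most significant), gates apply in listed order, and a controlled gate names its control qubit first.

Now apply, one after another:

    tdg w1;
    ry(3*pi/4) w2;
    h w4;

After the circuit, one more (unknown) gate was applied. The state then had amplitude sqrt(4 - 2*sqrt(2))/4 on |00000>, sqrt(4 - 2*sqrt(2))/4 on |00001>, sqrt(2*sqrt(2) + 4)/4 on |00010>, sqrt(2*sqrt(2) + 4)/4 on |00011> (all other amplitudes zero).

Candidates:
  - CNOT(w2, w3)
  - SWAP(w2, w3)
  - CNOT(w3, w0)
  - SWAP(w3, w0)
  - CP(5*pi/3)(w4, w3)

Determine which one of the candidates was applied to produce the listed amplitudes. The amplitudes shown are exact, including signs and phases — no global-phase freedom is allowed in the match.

The applied gate was SWAP(w2, w3).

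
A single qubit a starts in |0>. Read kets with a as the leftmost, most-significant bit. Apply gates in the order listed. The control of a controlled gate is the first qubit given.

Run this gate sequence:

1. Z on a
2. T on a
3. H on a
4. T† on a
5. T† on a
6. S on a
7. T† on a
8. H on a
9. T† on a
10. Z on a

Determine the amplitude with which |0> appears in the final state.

|0> carries amplitude 1/2 - exp(3*I*pi/4)/2 in the final state.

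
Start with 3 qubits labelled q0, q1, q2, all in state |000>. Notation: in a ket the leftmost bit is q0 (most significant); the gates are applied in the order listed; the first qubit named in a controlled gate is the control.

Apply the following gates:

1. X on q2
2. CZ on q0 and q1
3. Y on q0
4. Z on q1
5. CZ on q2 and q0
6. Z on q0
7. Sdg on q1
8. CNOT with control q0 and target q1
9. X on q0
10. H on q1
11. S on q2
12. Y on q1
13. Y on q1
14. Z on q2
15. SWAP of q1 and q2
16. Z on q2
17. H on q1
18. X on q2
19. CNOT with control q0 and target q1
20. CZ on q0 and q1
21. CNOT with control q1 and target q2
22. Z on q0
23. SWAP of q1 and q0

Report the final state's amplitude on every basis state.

The resulting statevector has amplitude 1/2 on |000>, 1/2 on |001>, 0 on |010>, 0 on |011>, -1/2 on |100>, -1/2 on |101>, 0 on |110>, 0 on |111>.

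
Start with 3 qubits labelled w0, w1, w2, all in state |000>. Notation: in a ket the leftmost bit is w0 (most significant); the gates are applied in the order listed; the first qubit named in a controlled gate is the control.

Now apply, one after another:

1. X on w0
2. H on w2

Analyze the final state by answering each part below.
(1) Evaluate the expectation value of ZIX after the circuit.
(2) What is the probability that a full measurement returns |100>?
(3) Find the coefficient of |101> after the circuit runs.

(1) In the final state, ZIX has expectation -1.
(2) The probability of measuring |100> is 1/2.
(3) |101> carries amplitude sqrt(2)/2 in the final state.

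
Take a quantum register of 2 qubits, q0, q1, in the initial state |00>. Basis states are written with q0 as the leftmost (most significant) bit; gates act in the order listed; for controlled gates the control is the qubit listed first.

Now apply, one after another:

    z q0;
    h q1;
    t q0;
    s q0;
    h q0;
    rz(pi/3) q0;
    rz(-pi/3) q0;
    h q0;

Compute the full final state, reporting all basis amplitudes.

After the circuit, the state carries amplitude sqrt(2)/2 on |00>, sqrt(2)/2 on |01>, 0 on |10>, 0 on |11>. Key observation: the block from step 5 through step 8 cancels to the identity and can be dropped.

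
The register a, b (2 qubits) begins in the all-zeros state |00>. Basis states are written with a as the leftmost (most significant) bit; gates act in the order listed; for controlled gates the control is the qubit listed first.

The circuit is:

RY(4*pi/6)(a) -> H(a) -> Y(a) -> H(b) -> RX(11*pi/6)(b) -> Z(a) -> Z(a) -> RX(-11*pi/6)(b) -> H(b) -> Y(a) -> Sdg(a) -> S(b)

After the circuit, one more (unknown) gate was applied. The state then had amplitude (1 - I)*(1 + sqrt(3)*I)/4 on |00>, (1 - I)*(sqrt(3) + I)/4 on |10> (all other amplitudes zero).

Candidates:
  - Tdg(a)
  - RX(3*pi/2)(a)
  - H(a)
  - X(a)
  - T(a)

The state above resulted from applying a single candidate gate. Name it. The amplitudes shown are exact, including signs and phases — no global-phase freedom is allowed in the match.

The applied gate was H(a). Key observation: the block from step 3 through step 10 cancels to the identity and can be dropped.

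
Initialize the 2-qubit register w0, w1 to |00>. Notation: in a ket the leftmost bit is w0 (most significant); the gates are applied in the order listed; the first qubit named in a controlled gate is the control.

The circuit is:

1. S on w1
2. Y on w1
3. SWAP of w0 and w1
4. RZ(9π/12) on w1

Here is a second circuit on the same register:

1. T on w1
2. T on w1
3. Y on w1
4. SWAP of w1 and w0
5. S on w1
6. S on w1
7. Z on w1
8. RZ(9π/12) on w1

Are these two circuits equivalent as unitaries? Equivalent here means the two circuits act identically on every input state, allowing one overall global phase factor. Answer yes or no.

Yes — the two circuits implement the same unitary up to a global phase.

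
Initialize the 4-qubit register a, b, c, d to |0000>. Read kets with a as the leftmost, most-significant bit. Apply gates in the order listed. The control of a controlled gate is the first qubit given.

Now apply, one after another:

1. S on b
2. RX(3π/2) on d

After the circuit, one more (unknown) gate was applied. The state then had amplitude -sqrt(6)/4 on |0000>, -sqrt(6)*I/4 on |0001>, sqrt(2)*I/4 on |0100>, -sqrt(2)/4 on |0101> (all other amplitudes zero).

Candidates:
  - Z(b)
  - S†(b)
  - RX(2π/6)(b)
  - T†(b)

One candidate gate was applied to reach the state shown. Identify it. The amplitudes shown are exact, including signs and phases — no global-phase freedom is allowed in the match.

The applied gate was RX(2π/6)(b).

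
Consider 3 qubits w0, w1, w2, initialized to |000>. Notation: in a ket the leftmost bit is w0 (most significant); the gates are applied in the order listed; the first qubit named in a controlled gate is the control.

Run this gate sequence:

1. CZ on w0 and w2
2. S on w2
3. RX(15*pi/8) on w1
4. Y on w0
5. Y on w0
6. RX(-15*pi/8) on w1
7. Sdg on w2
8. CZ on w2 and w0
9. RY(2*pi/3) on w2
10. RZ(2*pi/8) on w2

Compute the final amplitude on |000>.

|000> carries amplitude -exp(7*I*pi/8)/2 in the final state. Key observation: gates 2-7 undo each other exactly, leaving only the rest of the circuit to track.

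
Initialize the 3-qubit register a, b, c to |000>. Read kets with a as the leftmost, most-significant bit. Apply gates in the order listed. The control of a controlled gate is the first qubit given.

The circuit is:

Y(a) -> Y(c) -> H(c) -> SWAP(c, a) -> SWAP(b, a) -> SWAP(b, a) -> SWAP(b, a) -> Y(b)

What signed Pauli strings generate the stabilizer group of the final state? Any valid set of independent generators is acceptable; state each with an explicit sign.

The stabilizer group can be generated by +IXI, +ZII, -IIZ, among other valid generating sets. Key observation: gates 6-7 undo each other exactly, leaving only the rest of the circuit to track.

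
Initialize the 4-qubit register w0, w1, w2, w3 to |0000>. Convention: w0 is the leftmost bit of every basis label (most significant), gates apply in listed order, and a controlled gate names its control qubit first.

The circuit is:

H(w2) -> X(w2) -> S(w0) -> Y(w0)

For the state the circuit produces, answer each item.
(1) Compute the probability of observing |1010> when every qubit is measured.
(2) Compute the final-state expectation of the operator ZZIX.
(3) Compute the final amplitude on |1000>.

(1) The probability of measuring |1010> is 1/2.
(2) The observable ZZIX averages to 0.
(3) The amplitude on |1000> is sqrt(2)*I/2.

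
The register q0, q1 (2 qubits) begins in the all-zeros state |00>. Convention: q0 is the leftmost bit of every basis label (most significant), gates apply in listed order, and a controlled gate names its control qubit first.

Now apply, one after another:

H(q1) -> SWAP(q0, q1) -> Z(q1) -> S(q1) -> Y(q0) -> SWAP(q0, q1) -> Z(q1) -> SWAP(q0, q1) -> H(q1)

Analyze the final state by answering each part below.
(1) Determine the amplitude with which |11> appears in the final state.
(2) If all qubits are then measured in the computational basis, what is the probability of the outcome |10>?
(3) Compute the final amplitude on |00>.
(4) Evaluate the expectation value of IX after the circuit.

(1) |11> carries amplitude -I/2 in the final state.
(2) The probability of measuring |10> is 1/4.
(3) |00> carries amplitude -I/2 in the final state.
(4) The observable IX averages to 1.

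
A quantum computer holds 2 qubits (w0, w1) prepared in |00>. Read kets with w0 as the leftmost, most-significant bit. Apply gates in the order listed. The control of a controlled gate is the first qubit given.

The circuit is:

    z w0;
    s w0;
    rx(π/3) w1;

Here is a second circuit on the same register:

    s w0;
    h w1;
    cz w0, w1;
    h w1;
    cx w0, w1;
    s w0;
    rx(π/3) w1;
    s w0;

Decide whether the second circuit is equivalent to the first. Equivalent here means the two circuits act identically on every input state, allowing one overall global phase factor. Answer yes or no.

Yes: on every input state the two circuits agree up to one overall phase factor.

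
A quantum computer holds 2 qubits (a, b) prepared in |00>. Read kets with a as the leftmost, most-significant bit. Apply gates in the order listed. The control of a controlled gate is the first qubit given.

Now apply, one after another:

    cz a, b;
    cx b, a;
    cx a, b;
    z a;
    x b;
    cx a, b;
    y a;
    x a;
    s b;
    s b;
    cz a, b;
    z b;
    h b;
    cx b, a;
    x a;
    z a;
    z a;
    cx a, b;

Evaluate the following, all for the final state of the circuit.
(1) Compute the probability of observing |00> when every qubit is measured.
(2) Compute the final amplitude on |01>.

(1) The probability of measuring |00> is 0.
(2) |01> carries amplitude -sqrt(2)*I/2 in the final state.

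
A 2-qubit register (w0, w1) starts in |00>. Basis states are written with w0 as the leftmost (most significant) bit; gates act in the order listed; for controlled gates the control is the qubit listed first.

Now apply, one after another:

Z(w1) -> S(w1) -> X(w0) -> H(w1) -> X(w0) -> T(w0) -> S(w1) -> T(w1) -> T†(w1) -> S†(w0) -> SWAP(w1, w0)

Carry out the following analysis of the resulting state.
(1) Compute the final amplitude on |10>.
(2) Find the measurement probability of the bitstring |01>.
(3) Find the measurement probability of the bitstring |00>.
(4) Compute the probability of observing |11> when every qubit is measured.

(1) |10> carries amplitude sqrt(2)*I/2 in the final state.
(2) The probability of measuring |01> is 0.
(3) Outcome |00> occurs with probability 1/2.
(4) Outcome |11> occurs with probability 0.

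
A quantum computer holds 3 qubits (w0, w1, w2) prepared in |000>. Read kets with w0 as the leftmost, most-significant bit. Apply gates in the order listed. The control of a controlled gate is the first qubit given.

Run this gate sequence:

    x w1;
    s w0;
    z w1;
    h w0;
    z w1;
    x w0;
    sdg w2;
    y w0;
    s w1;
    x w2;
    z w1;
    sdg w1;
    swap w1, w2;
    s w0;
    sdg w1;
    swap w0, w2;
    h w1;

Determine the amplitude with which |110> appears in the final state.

The final state's coefficient on |110> equals -1/2.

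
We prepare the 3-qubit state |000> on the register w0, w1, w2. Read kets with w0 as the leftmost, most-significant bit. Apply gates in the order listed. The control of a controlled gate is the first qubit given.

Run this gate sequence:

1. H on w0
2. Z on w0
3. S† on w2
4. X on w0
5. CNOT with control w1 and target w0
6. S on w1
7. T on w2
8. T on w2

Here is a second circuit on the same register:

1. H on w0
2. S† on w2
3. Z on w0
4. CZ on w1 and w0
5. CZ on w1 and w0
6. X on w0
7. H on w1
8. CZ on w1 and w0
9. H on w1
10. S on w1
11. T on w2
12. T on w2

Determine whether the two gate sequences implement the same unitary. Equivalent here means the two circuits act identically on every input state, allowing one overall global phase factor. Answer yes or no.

No: there is an input state on which the two circuits produce genuinely different outputs (not merely differing by a phase).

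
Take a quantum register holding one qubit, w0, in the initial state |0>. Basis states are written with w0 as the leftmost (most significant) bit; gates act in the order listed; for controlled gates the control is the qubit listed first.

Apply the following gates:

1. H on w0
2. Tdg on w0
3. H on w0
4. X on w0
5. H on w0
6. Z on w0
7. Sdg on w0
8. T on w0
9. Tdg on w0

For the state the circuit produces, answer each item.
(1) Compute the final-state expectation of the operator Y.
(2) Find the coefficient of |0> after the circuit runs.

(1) In the final state, Y has expectation -sqrt(2)/2. Key observation: the block from step 3 through step 6 cancels to the identity and can be dropped.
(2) |0> carries amplitude sqrt(2)/2 in the final state.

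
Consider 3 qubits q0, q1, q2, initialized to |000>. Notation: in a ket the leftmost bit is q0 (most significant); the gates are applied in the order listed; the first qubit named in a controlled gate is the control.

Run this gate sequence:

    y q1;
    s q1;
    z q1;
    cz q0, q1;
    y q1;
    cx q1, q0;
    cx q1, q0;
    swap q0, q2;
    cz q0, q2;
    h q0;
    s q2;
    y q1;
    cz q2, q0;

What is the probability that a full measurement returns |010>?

The probability of measuring |010> is 1/2. Key observation: the block from step 6 through step 7 cancels to the identity and can be dropped.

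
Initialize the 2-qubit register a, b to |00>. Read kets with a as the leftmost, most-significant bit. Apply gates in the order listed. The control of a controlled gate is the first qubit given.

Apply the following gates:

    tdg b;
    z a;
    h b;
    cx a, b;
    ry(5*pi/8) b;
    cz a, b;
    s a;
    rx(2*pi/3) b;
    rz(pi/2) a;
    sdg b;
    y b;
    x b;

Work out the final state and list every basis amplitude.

After the circuit, the state carries amplitude sqrt(6)*exp(-I*pi/4)*sin(5*pi/16)/4 + sqrt(6)*exp(-I*pi/4)*cos(5*pi/16)/4 - sqrt(2)*I*exp(-I*pi/4)*sin(5*pi/16)/4 + sqrt(2)*I*exp(-I*pi/4)*cos(5*pi/16)/4 on |00>, -sqrt(6)*I*exp(-I*pi/4)*sin(5*pi/16)/4 - sqrt(2)*exp(-I*pi/4)*cos(5*pi/16)/4 - sqrt(2)*exp(-I*pi/4)*sin(5*pi/16)/4 + sqrt(6)*I*exp(-I*pi/4)*cos(5*pi/16)/4 on |01>, 0 on |10>, 0 on |11>.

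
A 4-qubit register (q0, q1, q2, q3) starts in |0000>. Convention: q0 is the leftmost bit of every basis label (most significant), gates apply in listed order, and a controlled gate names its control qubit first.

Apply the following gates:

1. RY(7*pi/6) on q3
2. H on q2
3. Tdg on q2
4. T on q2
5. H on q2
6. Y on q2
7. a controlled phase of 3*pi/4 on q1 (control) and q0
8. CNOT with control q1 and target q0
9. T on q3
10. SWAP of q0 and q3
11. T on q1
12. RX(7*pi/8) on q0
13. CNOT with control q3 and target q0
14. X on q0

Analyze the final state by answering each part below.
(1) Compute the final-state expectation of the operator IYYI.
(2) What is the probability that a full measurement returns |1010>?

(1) In the final state, IYYI has expectation 0. Key observation: the block from step 2 through step 5 cancels to the identity and can be dropped.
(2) The probability of measuring |1010> is -sqrt(4 - 2*sqrt(2))/16 + sqrt(3*sqrt(2) + 6)/8 + 1/2.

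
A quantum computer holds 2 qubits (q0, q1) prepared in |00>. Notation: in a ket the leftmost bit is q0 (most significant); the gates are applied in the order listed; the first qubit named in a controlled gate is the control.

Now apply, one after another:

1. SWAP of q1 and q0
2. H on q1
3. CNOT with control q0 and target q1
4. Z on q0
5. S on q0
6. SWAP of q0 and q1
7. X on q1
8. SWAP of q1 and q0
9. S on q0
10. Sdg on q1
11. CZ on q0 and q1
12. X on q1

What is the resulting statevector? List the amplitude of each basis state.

After the circuit, the state carries amplitude 0 on |00>, 0 on |01>, -sqrt(2)/2 on |10>, sqrt(2)*I/2 on |11>.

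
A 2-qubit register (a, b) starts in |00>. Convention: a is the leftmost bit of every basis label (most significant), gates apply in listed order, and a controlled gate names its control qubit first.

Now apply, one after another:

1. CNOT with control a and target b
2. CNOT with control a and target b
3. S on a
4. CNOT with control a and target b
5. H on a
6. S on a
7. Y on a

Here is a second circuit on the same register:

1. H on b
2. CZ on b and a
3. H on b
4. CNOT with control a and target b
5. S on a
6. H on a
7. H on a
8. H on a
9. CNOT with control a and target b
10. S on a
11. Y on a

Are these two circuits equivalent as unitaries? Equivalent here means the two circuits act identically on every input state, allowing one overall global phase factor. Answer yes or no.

No — the two circuits implement different unitaries, even allowing a global phase.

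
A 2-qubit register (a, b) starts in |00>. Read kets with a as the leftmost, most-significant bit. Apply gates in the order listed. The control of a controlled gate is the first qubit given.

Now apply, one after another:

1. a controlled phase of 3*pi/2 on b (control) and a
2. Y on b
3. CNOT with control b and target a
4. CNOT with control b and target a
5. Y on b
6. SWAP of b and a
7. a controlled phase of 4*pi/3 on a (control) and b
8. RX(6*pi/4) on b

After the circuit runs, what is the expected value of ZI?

In the final state, ZI has expectation 1. Key observation: the block from step 2 through step 5 cancels to the identity and can be dropped.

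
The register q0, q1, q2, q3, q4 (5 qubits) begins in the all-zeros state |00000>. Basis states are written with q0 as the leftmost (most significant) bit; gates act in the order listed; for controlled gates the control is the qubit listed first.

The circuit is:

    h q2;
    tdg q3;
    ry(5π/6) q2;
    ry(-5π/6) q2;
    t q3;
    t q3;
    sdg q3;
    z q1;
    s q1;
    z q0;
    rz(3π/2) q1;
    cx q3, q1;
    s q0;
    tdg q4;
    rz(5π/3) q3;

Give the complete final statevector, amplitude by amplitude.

The resulting statevector has amplitude sqrt(2)*exp(5*I*pi/12)/2 on |00000>, sqrt(2)*exp(5*I*pi/12)/2 on |00100>, and 0 on every other basis state. Key observation: steps 2-5 multiply out to the identity, so the circuit reduces to the remaining gates.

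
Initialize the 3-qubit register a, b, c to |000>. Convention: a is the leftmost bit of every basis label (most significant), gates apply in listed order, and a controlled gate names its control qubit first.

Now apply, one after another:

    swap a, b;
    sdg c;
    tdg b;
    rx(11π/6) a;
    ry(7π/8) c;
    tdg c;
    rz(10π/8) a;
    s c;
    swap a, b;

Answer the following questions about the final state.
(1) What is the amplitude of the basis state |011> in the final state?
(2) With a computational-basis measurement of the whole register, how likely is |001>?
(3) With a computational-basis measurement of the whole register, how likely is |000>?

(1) |011> carries amplitude (-sqrt(2) + sqrt(6))*exp(3*I*pi/8)*cos(pi/16)/4 in the final state.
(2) Outcome |001> occurs with probability (sqrt(3) + 2)*(sqrt(sqrt(2) + 2) + 2)/16.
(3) A full measurement returns |000> with probability (2 - sqrt(sqrt(2) + 2))*(sqrt(3) + 2)/16.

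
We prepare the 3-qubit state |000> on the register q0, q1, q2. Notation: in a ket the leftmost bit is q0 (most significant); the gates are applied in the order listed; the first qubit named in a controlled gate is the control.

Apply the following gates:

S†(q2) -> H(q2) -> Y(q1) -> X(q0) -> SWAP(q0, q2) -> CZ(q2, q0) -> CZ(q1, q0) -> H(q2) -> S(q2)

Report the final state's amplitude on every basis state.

The final amplitudes are 0 on |000>, 0 on |001>, I/2 on |010>, 1/2 on |011>, 0 on |100>, 0 on |101>, I/2 on |110>, 1/2 on |111>.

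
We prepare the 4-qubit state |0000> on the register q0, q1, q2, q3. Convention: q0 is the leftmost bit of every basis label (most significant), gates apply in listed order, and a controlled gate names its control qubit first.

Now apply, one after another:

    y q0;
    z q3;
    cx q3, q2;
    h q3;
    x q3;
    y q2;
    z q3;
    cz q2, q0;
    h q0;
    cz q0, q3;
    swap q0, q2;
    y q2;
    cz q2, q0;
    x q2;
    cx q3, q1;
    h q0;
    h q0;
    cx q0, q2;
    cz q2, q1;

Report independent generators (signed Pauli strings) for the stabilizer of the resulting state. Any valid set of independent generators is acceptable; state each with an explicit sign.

One valid set of independent stabilizer generators is +IXIX, -IIXI, -ZIII, +IZIZ (any independent generating set of the same group is equally correct). Key observation: the block from step 16 through step 17 cancels to the identity and can be dropped.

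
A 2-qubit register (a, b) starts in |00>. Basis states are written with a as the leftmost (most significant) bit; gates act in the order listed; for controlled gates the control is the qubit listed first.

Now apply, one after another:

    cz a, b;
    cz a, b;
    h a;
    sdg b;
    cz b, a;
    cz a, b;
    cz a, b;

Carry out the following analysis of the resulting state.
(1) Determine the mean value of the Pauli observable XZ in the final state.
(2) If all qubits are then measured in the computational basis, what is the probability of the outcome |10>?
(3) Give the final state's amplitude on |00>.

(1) The expectation value of XZ is 1.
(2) The probability of measuring |10> is 1/2.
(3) The final state's coefficient on |00> equals sqrt(2)/2.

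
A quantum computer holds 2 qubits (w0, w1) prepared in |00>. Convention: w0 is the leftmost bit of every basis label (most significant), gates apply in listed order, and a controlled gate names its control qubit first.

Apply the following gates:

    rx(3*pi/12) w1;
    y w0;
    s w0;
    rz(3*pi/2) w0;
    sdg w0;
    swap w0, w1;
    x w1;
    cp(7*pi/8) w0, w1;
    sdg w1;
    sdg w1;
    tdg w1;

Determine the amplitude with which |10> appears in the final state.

The final state's coefficient on |10> equals sqrt(2 - sqrt(2))*exp(3*I*pi/4)/2.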